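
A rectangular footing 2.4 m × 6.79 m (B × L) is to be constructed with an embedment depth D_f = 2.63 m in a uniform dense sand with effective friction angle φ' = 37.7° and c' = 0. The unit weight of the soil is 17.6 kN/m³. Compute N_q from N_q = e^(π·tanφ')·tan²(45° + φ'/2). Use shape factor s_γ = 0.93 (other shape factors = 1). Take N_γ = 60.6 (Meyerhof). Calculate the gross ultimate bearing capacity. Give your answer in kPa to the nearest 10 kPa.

tan37.7° = 0.7729, so N_q = e^(π×0.7729)·tan²(63.85°) = 11.337 × 4.148 = 47.03.
Effective surcharge at the founding depth q = γ·D_f = 17.6 × 2.63 = 46.288 kPa.
q_ult = q·N_q + 0.5·γ·B·N_γ·s_γ
     = 46.288 × 47.031 + 0.5 × 17.6 × 2.4 × 60.6 × 0.93
     = 2177 + 1190.3 = 3367.3 kPa.

q_ult ≈ 3370 kPa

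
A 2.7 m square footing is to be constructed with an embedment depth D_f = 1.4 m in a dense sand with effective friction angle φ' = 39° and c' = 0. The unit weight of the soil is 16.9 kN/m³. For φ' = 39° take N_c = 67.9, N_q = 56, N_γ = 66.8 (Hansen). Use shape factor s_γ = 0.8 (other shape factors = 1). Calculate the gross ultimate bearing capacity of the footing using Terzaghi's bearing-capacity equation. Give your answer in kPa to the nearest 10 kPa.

Effective surcharge at the founding depth q = γ·D_f = 16.9 × 1.4 = 23.66 kPa.
q_ult = q·N_q + 0.5·γ·B·N_γ·s_γ
     = 23.66 × 56 + 0.5 × 16.9 × 2.7 × 66.8 × 0.8
     = 1325 + 1219.2 = 2544.2 kPa.

q_ult ≈ 2540 kPa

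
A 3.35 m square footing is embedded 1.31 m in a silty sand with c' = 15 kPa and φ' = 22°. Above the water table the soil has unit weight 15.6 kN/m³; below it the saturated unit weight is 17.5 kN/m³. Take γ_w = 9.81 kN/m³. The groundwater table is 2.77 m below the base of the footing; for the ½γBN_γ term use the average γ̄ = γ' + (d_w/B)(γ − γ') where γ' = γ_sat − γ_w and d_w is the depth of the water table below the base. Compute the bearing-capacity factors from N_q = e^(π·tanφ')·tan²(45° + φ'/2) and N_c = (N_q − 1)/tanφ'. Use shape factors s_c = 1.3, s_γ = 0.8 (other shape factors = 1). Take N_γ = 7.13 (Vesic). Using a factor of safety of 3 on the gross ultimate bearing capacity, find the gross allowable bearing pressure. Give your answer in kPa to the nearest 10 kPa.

q_all ≈ 210 kPa

N_q = e^(π·tan22°)·tan²(56°) = 7.82; N_c = (N_q − 1)/tanφ' = 16.88.
Overburden at base level: q = 15.6 × 1.31 = 20.436 kPa.
The water table is 2.77 m below the base (< B = 3.35 m), so the ½γBN_γ term uses γ̄ = γ' + (d_w/B)(γ − γ') = 7.69 + (2.77/3.35)(15.6 − 7.69) = 14.231 kN/m³.
Cohesion term c·N_c·s_c = 15 × 16.883 × 1.3 = 329.22 kPa; surcharge term q·N_q = 20.436 × 7.8211 = 159.83 kPa; self-weight term 0.5·γ·B·N_γ·s_γ = 0.5 × 14.231 × 3.35 × 7.13 × 0.8 = 135.96 kPa.
q_ult = 329.22 + 159.83 + 135.96 = 625.01 kPa.
q_all = 625.01 / 3 = 208.34 kPa.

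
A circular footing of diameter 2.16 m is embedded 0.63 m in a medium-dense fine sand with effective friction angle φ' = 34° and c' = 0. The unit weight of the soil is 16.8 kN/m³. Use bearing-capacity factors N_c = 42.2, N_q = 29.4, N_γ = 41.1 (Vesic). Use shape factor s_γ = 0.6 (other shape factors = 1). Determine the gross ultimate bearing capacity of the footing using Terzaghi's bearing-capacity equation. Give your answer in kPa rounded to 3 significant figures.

q = γ·D_f = 16.8 × 0.63 = 10.584 kPa.
q·N_q = 10.584 × 29.4 = 311.17 kPa
0.5·γ·B·N_γ·s_γ = 0.5 × 16.8 × 2.16 × 41.1 × 0.6 = 447.43 kPa
q_ult = 311.17 + 447.43 = 758.6 kPa.

q_ult ≈ 759 kPa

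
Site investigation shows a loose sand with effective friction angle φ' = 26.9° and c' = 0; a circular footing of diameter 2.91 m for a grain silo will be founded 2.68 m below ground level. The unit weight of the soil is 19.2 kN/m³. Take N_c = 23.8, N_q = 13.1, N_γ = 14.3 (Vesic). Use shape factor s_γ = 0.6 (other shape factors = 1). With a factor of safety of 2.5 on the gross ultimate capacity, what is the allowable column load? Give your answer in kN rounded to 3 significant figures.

P_all ≈ 2430 kN

Effective surcharge at the founding depth q = γ·D_f = 19.2 × 2.68 = 51.456 kPa.
q_ult = q·N_q + 0.5·γ·B·N_γ·s_γ
     = 51.456 × 13.1 + 0.5 × 19.2 × 2.91 × 14.3 × 0.6
     = 674.07 + 239.69 = 913.76 kPa.
Gross allowable pressure q_all = 913.76 / 2.5 = 365.51 kPa.
Footing area = 6.6508 m², so allowable column load = 365.51 × 6.6508 = 2430.9 kN.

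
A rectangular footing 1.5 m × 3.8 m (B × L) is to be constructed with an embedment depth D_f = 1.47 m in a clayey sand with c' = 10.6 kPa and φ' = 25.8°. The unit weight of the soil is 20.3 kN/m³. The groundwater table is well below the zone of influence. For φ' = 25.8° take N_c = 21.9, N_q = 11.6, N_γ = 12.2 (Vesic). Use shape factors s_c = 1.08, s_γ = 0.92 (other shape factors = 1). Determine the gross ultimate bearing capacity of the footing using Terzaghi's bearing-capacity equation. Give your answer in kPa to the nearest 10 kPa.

Effective surcharge at the founding depth q = γ·D_f = 20.3 × 1.47 = 29.841 kPa.
q_ult = c·N_c·s_c + q·N_q + 0.5·γ·B·N_γ·s_γ
     = 10.6 × 21.9 × 1.08 + 29.841 × 11.6 + 0.5 × 20.3 × 1.5 × 12.2 × 0.92
     = 250.71 + 346.16 + 170.89 = 767.75 kPa.

q_ult ≈ 770 kPa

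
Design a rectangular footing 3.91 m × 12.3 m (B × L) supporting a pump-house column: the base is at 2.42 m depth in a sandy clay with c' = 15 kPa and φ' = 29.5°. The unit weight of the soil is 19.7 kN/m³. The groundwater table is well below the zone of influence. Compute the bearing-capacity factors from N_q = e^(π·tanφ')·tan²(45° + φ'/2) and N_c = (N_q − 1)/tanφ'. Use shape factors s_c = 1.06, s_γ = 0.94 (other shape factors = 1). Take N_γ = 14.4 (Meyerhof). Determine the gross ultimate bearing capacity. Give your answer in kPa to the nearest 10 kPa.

tan29.5° = 0.5658, so N_q = e^(π×0.5658)·tan²(59.75°) = 5.915 × 2.94 = 17.39.
N_c = (17.39 − 1)/tan29.5° = 28.97.
q = γ·D_f = 19.7 × 2.42 = 47.674 kPa.
c·N_c·s_c = 15 × 28.971 × 1.06 = 460.63 kPa
q·N_q = 47.674 × 17.391 = 829.09 kPa
0.5·γ·B·N_γ·s_γ = 0.5 × 19.7 × 3.91 × 14.4 × 0.94 = 521.32 kPa
q_ult = 460.63 + 829.09 + 521.32 = 1811 kPa.

q_ult ≈ 1810 kPa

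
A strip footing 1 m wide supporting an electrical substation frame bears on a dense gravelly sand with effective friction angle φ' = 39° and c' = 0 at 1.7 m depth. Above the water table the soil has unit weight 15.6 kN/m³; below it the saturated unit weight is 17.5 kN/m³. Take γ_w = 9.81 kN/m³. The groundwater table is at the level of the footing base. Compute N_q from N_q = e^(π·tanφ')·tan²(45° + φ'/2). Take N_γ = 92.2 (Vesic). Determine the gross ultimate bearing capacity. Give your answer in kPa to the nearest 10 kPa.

tan39° = 0.8098, so N_q = e^(π×0.8098)·tan²(64.5°) = 12.731 × 4.395 = 55.96.
Overburden at base level: q = 15.6 × 1.7 = 26.52 kPa.
Below the base the soil is submerged, so the ½γBN_γ term uses γ' = 17.5 − 9.81 = 7.69 kN/m³.
Surcharge term q·N_q = 26.52 × 55.957 = 1484 kPa; self-weight term 0.5·γ·B·N_γ = 0.5 × 7.69 × 1 × 92.2 = 354.51 kPa.
q_ult = 1484 + 354.51 = 1838.5 kPa.

q_ult ≈ 1840 kPa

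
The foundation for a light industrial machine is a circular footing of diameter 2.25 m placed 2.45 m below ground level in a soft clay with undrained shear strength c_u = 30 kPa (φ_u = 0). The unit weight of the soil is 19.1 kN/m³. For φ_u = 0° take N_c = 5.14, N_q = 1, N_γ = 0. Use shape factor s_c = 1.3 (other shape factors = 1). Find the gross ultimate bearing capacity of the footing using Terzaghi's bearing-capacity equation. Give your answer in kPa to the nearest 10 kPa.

q = γ·D_f = 19.1 × 2.45 = 46.795 kPa.
c·N_c·s_c = 30 × 5.14 × 1.3 = 200.46 kPa
q·N_q = 46.795 × 1 = 46.795 kPa
q_ult = 200.46 + 46.795 = 247.25 kPa.

q_ult ≈ 250 kPa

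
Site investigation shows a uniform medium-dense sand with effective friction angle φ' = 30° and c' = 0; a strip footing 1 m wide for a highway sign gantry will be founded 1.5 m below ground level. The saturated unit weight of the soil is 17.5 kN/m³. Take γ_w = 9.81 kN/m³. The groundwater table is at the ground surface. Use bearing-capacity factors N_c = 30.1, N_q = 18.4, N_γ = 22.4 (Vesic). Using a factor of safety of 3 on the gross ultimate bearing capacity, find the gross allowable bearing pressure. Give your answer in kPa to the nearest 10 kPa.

With the water table at the surface the whole profile is submerged: γ' = 17.5 − 9.81 = 7.69 kN/m³, so q = γ'·D_f = 11.535 kPa; the same γ' applies in the ½γBN_γ term.
q_ult = q·N_q + 0.5·γ·B·N_γ
     = 11.535 × 18.4 + 0.5 × 7.69 × 1 × 22.4
     = 212.24 + 86.128 = 298.37 kPa.
q_all = 298.37 / 3 = 99.457 kPa.

q_all ≈ 100 kPa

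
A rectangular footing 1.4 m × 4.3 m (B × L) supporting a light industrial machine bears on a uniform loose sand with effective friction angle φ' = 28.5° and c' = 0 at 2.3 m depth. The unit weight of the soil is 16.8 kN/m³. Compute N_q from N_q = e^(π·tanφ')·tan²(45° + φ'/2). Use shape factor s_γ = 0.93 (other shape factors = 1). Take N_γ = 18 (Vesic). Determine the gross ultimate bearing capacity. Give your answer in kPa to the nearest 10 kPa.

tan28.5° = 0.543, so N_q = e^(π×0.543)·tan²(59.25°) = 5.505 × 2.825 = 15.55.
Effective surcharge at the founding depth q = γ·D_f = 16.8 × 2.3 = 38.64 kPa.
q_ult = q·N_q + 0.5·γ·B·N_γ·s_γ
     = 38.64 × 15.554 + 0.5 × 16.8 × 1.4 × 18 × 0.93
     = 601.02 + 196.86 = 797.88 kPa.

q_ult ≈ 800 kPa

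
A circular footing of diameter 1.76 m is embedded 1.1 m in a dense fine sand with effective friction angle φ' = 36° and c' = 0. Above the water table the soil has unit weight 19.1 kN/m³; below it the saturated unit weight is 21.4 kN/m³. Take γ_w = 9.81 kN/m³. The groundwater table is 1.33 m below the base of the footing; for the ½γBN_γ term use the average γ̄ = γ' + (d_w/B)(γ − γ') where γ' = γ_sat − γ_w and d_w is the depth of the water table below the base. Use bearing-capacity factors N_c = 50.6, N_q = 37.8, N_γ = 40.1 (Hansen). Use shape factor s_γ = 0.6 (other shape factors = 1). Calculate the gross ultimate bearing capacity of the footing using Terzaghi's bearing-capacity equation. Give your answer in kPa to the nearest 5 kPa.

q_ult ≈ 1160 kPa

q = γ·D_f = 19.1 × 1.1 = 21.01 kPa.
γ' = 11.59 kN/m³; averaging over the depth B below the base, γ̄ = γ' + (d_w/B)(γ − γ') = 17.265 kN/m³.
q·N_q = 21.01 × 37.8 = 794.18 kPa
0.5·γ·B·N_γ·s_γ = 0.5 × 17.265 × 1.76 × 40.1 × 0.6 = 365.55 kPa
q_ult = 794.18 + 365.55 = 1159.7 kPa.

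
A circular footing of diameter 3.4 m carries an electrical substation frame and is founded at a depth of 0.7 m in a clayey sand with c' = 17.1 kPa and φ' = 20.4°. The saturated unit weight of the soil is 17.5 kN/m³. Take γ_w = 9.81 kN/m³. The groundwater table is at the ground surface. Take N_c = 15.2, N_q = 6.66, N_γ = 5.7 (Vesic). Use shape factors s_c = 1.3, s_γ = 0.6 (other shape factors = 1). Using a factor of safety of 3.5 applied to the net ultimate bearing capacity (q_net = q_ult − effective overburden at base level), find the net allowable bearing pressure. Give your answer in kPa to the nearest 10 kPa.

q_all(net) ≈ 120 kPa

With the water table at the surface the whole profile is submerged: γ' = 17.5 − 9.81 = 7.69 kN/m³, so q = γ'·D_f = 5.383 kPa; the same γ' applies in the ½γBN_γ term.
q_ult = c·N_c·s_c + q·N_q + 0.5·γ·B·N_γ·s_γ
     = 17.1 × 15.2 × 1.3 + 5.383 × 6.66 + 0.5 × 7.69 × 3.4 × 5.7 × 0.6
     = 337.9 + 35.851 + 44.71 = 418.46 kPa.
Net ultimate: q_net = 418.46 − 5.383 = 413.07 kPa.
q_all(net) = 413.07 / 3.5 = 118.02 kPa.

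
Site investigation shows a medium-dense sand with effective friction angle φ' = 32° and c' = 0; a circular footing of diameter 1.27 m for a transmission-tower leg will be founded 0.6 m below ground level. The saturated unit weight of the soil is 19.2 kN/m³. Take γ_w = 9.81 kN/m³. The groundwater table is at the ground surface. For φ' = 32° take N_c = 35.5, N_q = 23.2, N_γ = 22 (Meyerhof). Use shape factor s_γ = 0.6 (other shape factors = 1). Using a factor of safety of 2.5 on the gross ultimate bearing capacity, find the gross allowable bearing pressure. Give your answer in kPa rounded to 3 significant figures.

q_all ≈ 83.8 kPa

γ' = 19.2 − 9.81 = 9.39 kN/m³ (submerged throughout). q = 9.39 × 0.6 = 5.634 kPa; the same γ' applies in the ½γBN_γ term.
q·N_q = 5.634 × 23.2 = 130.71 kPa
0.5·γ·B·N_γ·s_γ = 0.5 × 9.39 × 1.27 × 22 × 0.6 = 78.707 kPa
q_ult = 130.71 + 78.707 = 209.42 kPa.
q_all = 209.42 / 2.5 = 83.766 kPa.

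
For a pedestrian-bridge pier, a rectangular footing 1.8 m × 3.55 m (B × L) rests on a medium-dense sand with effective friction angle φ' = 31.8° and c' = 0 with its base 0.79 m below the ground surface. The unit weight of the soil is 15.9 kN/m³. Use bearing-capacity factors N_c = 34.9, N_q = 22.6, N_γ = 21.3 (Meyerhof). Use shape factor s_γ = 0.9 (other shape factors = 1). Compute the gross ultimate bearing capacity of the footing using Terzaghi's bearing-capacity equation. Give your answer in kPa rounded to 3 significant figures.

q_ult ≈ 558 kPa

q = γ·D_f = 15.9 × 0.79 = 12.561 kPa.
q·N_q = 12.561 × 22.6 = 283.88 kPa
0.5·γ·B·N_γ·s_γ = 0.5 × 15.9 × 1.8 × 21.3 × 0.9 = 274.32 kPa
q_ult = 283.88 + 274.32 = 558.2 kPa.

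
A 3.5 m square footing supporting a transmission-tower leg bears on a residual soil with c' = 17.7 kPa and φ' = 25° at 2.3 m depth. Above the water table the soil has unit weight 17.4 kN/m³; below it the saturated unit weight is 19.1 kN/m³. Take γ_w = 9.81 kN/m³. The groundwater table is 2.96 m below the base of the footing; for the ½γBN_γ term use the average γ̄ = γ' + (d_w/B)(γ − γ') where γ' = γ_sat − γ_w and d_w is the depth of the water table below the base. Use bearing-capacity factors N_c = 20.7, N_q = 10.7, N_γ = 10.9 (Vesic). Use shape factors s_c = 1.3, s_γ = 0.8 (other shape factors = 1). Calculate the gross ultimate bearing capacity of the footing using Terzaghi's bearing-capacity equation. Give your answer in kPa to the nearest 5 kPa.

Effective surcharge at the founding depth q = γ·D_f = 17.4 × 2.3 = 40.02 kPa.
With d_w = 2.96 m < B, γ̄ = 9.29 + (2.96/3.5) × (17.4 − 9.29) = 16.149 kN/m³.
q_ult = c·N_c·s_c + q·N_q + 0.5·γ·B·N_γ·s_γ
     = 17.7 × 20.7 × 1.3 + 40.02 × 10.7 + 0.5 × 16.149 × 3.5 × 10.9 × 0.8
     = 476.31 + 428.21 + 246.43 = 1151 kPa.

q_ult ≈ 1150 kPa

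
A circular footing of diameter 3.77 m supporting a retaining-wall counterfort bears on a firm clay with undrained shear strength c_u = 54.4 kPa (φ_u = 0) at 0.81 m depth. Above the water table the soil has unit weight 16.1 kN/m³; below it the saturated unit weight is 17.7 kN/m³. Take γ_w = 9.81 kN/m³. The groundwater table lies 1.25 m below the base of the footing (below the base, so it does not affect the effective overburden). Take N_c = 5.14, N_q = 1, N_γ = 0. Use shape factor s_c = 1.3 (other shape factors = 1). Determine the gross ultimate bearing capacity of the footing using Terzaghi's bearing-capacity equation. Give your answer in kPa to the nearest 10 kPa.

Effective surcharge at the founding depth q = γ·D_f = 16.1 × 0.81 = 13.041 kPa.
q_ult = c·N_c·s_c + q·N_q
     = 54.4 × 5.14 × 1.3 + 13.041 × 1
     = 363.5 + 13.041 = 376.54 kPa.

q_ult ≈ 380 kPa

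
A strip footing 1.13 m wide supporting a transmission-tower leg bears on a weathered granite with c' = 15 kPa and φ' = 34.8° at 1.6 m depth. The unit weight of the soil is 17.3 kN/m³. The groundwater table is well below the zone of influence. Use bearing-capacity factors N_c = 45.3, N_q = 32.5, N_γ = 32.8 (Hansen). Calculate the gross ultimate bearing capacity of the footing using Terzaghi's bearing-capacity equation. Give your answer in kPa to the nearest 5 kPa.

q_ult ≈ 1900 kPa

Effective surcharge at the founding depth q = γ·D_f = 17.3 × 1.6 = 27.68 kPa.
q_ult = c·N_c + q·N_q + 0.5·γ·B·N_γ
     = 15 × 45.3 + 27.68 × 32.5 + 0.5 × 17.3 × 1.13 × 32.8
     = 679.5 + 899.6 + 320.6 = 1899.7 kPa.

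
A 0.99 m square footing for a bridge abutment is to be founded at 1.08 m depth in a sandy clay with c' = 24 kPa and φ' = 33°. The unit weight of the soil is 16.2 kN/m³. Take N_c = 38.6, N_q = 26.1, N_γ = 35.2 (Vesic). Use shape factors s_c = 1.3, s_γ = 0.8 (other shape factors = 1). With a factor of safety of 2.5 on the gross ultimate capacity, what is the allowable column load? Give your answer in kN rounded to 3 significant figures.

Overburden at base level: q = 16.2 × 1.08 = 17.496 kPa.
Cohesion term c·N_c·s_c = 24 × 38.6 × 1.3 = 1204.3 kPa; surcharge term q·N_q = 17.496 × 26.1 = 456.65 kPa; self-weight term 0.5·γ·B·N_γ·s_γ = 0.5 × 16.2 × 0.99 × 35.2 × 0.8 = 225.82 kPa.
q_ult = 1204.3 + 456.65 + 225.82 = 1886.8 kPa.
Gross allowable pressure q_all = 1886.8 / 2.5 = 754.71 kPa.
Footing area = 0.9801 m², so allowable column load = 754.71 × 0.9801 = 739.69 kN.

P_all ≈ 740 kN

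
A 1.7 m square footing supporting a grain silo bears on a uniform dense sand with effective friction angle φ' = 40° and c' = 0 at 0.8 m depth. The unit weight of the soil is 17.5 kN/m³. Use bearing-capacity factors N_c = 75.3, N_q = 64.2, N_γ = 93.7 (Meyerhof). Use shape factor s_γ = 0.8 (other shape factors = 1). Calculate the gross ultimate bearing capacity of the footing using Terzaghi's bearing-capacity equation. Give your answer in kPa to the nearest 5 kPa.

q_ult ≈ 2015 kPa

Overburden at base level: q = 17.5 × 0.8 = 14 kPa.
Surcharge term q·N_q = 14 × 64.2 = 898.8 kPa; self-weight term 0.5·γ·B·N_γ·s_γ = 0.5 × 17.5 × 1.7 × 93.7 × 0.8 = 1115 kPa.
q_ult = 898.8 + 1115 = 2013.8 kPa.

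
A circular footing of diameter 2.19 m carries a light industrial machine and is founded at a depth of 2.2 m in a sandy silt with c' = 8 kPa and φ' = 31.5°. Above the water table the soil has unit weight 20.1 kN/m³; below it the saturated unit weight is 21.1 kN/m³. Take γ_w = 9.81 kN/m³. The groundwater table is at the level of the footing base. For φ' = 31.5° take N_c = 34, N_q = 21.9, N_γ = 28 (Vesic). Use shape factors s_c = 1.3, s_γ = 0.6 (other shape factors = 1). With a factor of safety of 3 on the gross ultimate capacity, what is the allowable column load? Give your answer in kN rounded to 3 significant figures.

q = γ·D_f = 20.1 × 2.2 = 44.22 kPa.
For the ½γBN_γ term take γ' = 21.1 − 9.81 = 11.29 kN/m³ (soil below base is submerged).
c·N_c·s_c = 8 × 34 × 1.3 = 353.6 kPa
q·N_q = 44.22 × 21.9 = 968.42 kPa
0.5·γ·B·N_γ·s_γ = 0.5 × 11.29 × 2.19 × 28 × 0.6 = 207.69 kPa
q_ult = 353.6 + 968.42 + 207.69 = 1529.7 kPa.
Gross allowable pressure q_all = 1529.7 / 3 = 509.9 kPa.
Footing area = 3.7668 m², so allowable column load = 509.9 × 3.7668 = 1920.7 kN.

P_all ≈ 1920 kN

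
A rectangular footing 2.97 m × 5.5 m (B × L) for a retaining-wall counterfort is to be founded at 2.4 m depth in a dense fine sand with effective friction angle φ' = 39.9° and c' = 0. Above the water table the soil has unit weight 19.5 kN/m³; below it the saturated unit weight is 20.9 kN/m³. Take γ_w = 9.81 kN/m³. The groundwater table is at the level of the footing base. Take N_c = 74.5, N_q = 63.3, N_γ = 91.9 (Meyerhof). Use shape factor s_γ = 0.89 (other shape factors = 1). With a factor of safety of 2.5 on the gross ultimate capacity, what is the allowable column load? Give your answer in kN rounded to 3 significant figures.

P_all ≈ 28200 kN

Effective surcharge at the founding depth q = γ·D_f = 19.5 × 2.4 = 46.8 kPa.
The water table coincides with the base, so in the self-weight term γ → γ' = 11.09 kN/m³.
q_ult = q·N_q + 0.5·γ·B·N_γ·s_γ
     = 46.8 × 63.3 + 0.5 × 11.09 × 2.97 × 91.9 × 0.89
     = 2962.4 + 1347 = 4309.4 kPa.
Gross allowable pressure q_all = 4309.4 / 2.5 = 1723.8 kPa.
Footing area = 16.335 m², so allowable column load = 1723.8 × 16.335 = 28158 kN.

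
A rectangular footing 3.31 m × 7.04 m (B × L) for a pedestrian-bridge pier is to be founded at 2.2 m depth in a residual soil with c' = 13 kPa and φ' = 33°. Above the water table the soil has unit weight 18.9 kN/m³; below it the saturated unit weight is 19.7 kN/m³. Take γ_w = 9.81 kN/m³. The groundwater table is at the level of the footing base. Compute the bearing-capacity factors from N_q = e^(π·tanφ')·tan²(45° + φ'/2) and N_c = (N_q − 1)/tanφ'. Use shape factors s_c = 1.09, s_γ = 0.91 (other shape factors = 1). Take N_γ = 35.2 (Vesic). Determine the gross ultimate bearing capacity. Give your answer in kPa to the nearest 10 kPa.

tan33° = 0.6494, so N_q = e^(π×0.6494)·tan²(61.5°) = 7.692 × 3.392 = 26.09.
N_c = (26.09 − 1)/tan33° = 38.64.
Overburden at base level: q = 18.9 × 2.2 = 41.58 kPa.
Below the base the soil is submerged, so the ½γBN_γ term uses γ' = 19.7 − 9.81 = 9.89 kN/m³.
Cohesion term c·N_c·s_c = 13 × 38.638 × 1.09 = 547.5 kPa; surcharge term q·N_q = 41.58 × 26.092 = 1084.9 kPa; self-weight term 0.5·γ·B·N_γ·s_γ = 0.5 × 9.89 × 3.31 × 35.2 × 0.91 = 524.3 kPa.
q_ult = 547.5 + 1084.9 + 524.3 = 2156.7 kPa.

q_ult ≈ 2160 kPa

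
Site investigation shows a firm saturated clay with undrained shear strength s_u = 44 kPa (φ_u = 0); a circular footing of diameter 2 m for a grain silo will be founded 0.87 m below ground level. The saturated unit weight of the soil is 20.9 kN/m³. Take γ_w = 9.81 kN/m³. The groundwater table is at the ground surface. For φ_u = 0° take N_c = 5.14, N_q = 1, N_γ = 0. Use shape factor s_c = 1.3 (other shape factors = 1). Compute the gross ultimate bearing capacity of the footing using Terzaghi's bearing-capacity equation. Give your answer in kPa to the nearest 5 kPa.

q_ult ≈ 305 kPa

With the water table at the surface the whole profile is submerged: γ' = 20.9 − 9.81 = 11.09 kN/m³, so q = γ'·D_f = 9.6483 kPa.
q_ult = c·N_c·s_c + q·N_q
     = 44 × 5.14 × 1.3 + 9.6483 × 1
     = 294.01 + 9.6483 = 303.66 kPa.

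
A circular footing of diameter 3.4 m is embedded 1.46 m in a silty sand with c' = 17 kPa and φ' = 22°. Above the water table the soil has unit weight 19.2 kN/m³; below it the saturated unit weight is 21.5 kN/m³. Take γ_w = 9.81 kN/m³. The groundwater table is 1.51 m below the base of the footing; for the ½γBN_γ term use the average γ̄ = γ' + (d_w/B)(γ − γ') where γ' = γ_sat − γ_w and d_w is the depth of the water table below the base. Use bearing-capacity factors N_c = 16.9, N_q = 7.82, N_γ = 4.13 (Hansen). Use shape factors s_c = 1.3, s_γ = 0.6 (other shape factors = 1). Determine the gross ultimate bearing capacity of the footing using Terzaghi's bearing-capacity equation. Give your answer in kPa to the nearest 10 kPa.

Overburden at base level: q = 19.2 × 1.46 = 28.032 kPa.
The water table is 1.51 m below the base (< B = 3.4 m), so the ½γBN_γ term uses γ̄ = γ' + (d_w/B)(γ − γ') = 11.69 + (1.51/3.4)(19.2 − 11.69) = 15.025 kN/m³.
Cohesion term c·N_c·s_c = 17 × 16.9 × 1.3 = 373.49 kPa; surcharge term q·N_q = 28.032 × 7.82 = 219.21 kPa; self-weight term 0.5·γ·B·N_γ·s_γ = 0.5 × 15.025 × 3.4 × 4.13 × 0.6 = 63.296 kPa.
q_ult = 373.49 + 219.21 + 63.296 = 656 kPa.

q_ult ≈ 660 kPa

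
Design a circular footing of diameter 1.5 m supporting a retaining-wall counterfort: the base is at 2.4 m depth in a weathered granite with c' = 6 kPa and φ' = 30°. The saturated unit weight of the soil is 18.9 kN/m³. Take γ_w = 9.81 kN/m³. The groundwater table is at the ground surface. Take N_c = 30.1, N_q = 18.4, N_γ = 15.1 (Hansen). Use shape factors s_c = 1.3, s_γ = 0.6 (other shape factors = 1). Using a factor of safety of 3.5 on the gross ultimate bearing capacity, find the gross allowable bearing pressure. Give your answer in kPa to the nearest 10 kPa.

q_all ≈ 200 kPa

Water table at ground surface, so effective unit weight γ' = 18.9 − 9.81 = 9.09 kN/m³ is used throughout; overburden q = 9.09 × 2.4 = 21.816 kPa; the same γ' applies in the ½γBN_γ term.
Cohesion term c·N_c·s_c = 6 × 30.1 × 1.3 = 234.78 kPa; surcharge term q·N_q = 21.816 × 18.4 = 401.41 kPa; self-weight term 0.5·γ·B·N_γ·s_γ = 0.5 × 9.09 × 1.5 × 15.1 × 0.6 = 61.767 kPa.
q_ult = 234.78 + 401.41 + 61.767 = 697.96 kPa.
q_all = 697.96 / 3.5 = 199.42 kPa.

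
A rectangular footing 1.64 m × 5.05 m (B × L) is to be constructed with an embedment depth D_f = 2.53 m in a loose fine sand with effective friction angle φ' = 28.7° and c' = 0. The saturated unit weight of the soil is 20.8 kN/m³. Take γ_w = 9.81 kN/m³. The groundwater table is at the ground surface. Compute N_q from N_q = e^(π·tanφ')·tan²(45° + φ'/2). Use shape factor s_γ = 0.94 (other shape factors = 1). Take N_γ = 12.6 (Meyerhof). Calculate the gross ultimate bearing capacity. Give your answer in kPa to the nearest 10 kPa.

tan28.7° = 0.5475, so N_q = e^(π×0.5475)·tan²(59.35°) = 5.584 × 2.848 = 15.9.
With the water table at the surface the whole profile is submerged: γ' = 20.8 − 9.81 = 10.99 kN/m³, so q = γ'·D_f = 27.805 kPa; the same γ' applies in the ½γBN_γ term.
q_ult = q·N_q + 0.5·γ·B·N_γ·s_γ
     = 27.805 × 15.903 + 0.5 × 10.99 × 1.64 × 12.6 × 0.94
     = 442.18 + 106.74 = 548.92 kPa.

q_ult ≈ 550 kPa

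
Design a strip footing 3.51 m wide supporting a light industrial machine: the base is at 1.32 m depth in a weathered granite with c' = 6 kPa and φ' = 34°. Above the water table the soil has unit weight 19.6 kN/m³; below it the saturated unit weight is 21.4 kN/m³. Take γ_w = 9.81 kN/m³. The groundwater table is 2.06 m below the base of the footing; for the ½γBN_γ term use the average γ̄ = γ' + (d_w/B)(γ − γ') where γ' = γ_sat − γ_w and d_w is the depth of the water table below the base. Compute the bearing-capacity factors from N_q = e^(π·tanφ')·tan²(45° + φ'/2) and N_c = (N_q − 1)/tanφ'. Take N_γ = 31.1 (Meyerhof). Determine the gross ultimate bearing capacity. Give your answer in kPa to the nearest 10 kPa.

tan34° = 0.6745, so N_q = e^(π×0.6745)·tan²(62°) = 8.323 × 3.537 = 29.44.
N_c = (29.44 − 1)/tan34° = 42.16.
q = γ·D_f = 19.6 × 1.32 = 25.872 kPa.
γ' = 11.59 kN/m³; averaging over the depth B below the base, γ̄ = γ' + (d_w/B)(γ − γ') = 16.291 kN/m³.
c·N_c = 6 × 42.164 = 252.98 kPa
q·N_q = 25.872 × 29.44 = 761.67 kPa
0.5·γ·B·N_γ = 0.5 × 16.291 × 3.51 × 31.1 = 889.17 kPa
q_ult = 252.98 + 761.67 + 889.17 = 1903.8 kPa.

q_ult ≈ 1900 kPa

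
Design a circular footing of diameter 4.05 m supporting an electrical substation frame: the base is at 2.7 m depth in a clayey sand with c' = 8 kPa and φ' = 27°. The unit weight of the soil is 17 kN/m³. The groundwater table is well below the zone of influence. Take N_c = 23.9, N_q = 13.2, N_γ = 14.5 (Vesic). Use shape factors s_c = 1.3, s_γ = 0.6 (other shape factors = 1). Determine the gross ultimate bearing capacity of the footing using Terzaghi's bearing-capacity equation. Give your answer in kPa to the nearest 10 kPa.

Effective surcharge at the founding depth q = γ·D_f = 17 × 2.7 = 45.9 kPa.
q_ult = c·N_c·s_c + q·N_q + 0.5·γ·B·N_γ·s_γ
     = 8 × 23.9 × 1.3 + 45.9 × 13.2 + 0.5 × 17 × 4.05 × 14.5 × 0.6
     = 248.56 + 605.88 + 299.5 = 1153.9 kPa.

q_ult ≈ 1150 kPa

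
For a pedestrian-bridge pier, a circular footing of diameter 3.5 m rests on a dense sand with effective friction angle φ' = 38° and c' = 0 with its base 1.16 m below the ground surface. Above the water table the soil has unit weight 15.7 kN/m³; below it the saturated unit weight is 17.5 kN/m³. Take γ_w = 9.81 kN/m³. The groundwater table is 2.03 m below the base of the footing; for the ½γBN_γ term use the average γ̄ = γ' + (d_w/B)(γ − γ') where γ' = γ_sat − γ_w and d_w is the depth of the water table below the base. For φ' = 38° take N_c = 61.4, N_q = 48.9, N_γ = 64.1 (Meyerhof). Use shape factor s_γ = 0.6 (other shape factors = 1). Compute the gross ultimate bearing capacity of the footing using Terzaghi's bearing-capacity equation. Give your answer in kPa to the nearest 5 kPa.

q_ult ≈ 1720 kPa

q = γ·D_f = 15.7 × 1.16 = 18.212 kPa.
γ' = 7.69 kN/m³; averaging over the depth B below the base, γ̄ = γ' + (d_w/B)(γ − γ') = 12.336 kN/m³.
q·N_q = 18.212 × 48.9 = 890.57 kPa
0.5·γ·B·N_γ·s_γ = 0.5 × 12.336 × 3.5 × 64.1 × 0.6 = 830.26 kPa
q_ult = 890.57 + 830.26 = 1720.8 kPa.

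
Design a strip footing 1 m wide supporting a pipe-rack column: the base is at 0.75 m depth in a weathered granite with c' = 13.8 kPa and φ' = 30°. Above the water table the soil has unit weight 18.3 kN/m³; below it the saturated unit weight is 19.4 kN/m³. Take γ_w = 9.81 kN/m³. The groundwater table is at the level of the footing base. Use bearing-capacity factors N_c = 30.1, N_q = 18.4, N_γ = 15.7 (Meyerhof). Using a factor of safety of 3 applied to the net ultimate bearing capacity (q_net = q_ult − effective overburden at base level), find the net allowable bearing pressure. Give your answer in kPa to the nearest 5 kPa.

Overburden at base level: q = 18.3 × 0.75 = 13.725 kPa.
Below the base the soil is submerged, so the ½γBN_γ term uses γ' = 19.4 − 9.81 = 9.59 kN/m³.
Cohesion term c·N_c = 13.8 × 30.1 = 415.38 kPa; surcharge term q·N_q = 13.725 × 18.4 = 252.54 kPa; self-weight term 0.5·γ·B·N_γ = 0.5 × 9.59 × 1 × 15.7 = 75.281 kPa.
q_ult = 415.38 + 252.54 + 75.281 = 743.2 kPa.
Net ultimate: q_net = 743.2 − 13.725 = 729.48 kPa.
q_all(net) = 729.48 / 3 = 243.16 kPa.

q_all(net) ≈ 245 kPa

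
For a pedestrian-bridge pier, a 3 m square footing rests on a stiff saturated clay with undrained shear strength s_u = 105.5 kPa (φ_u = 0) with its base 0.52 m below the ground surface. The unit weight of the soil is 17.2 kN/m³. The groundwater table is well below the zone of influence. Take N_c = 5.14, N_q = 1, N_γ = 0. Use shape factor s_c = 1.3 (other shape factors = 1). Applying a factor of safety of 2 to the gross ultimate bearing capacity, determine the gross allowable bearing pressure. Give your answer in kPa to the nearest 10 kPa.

q_all ≈ 360 kPa

Overburden at base level: q = 17.2 × 0.52 = 8.944 kPa.
Cohesion term c·N_c·s_c = 105.5 × 5.14 × 1.3 = 704.95 kPa; surcharge term q·N_q = 8.944 × 1 = 8.944 kPa.
q_ult = 704.95 + 8.944 = 713.89 kPa.
q_all = q_ult / FS = 713.89 / 2 = 356.95 kPa.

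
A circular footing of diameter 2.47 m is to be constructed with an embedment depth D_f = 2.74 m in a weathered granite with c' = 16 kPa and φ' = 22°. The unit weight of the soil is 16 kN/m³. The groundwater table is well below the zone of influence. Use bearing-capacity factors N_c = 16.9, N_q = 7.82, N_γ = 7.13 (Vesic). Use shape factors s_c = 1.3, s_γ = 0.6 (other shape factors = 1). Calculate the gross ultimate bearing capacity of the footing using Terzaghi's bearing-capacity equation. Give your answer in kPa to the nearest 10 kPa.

Overburden at base level: q = 16 × 2.74 = 43.84 kPa.
Cohesion term c·N_c·s_c = 16 × 16.9 × 1.3 = 351.52 kPa; surcharge term q·N_q = 43.84 × 7.82 = 342.83 kPa; self-weight term 0.5·γ·B·N_γ·s_γ = 0.5 × 16 × 2.47 × 7.13 × 0.6 = 84.533 kPa.
q_ult = 351.52 + 342.83 + 84.533 = 778.88 kPa.

q_ult ≈ 780 kPa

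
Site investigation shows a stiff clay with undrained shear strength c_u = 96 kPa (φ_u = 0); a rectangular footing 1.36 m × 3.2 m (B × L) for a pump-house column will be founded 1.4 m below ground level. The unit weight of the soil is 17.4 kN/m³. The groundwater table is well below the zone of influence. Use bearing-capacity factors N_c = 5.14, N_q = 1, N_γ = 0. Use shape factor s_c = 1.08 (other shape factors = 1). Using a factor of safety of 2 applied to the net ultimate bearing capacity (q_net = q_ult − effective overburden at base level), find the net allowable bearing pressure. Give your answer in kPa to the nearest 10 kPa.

q_all(net) ≈ 270 kPa

Overburden at base level: q = 17.4 × 1.4 = 24.36 kPa.
Cohesion term c·N_c·s_c = 96 × 5.14 × 1.08 = 532.92 kPa; surcharge term q·N_q = 24.36 × 1 = 24.36 kPa.
q_ult = 532.92 + 24.36 = 557.28 kPa.
Net ultimate: q_net = 557.28 − 24.36 = 532.92 kPa.
q_all(net) = 532.92 / 2 = 266.46 kPa.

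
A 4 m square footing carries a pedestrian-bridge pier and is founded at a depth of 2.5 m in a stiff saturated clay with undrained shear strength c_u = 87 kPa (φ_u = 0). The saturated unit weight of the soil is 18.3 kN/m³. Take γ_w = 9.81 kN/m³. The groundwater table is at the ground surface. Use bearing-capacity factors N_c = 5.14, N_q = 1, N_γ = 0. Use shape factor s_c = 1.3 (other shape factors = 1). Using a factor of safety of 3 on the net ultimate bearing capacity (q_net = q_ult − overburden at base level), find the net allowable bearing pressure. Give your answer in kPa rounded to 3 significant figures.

q_all(net) ≈ 194 kPa

γ' = 18.3 − 9.81 = 8.49 kN/m³ (submerged throughout). q = 8.49 × 2.5 = 21.225 kPa.
c·N_c·s_c = 87 × 5.14 × 1.3 = 581.33 kPa
q·N_q = 21.225 × 1 = 21.225 kPa
q_ult = 581.33 + 21.225 = 602.56 kPa.
q_net = 602.56 − 21.225 = 581.33 kPa.
q_all(net) = 581.33 / 3 = 193.78 kPa.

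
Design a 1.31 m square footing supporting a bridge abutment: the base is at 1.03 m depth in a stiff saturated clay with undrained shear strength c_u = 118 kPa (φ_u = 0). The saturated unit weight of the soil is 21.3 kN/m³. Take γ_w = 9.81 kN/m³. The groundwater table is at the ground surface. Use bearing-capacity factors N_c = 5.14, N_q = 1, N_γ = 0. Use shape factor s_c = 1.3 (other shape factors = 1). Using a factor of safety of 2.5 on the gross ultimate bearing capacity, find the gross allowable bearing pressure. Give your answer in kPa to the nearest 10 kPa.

q_all ≈ 320 kPa

Water table at ground surface, so effective unit weight γ' = 21.3 − 9.81 = 11.49 kN/m³ is used throughout; overburden q = 11.49 × 1.03 = 11.835 kPa.
Cohesion term c·N_c·s_c = 118 × 5.14 × 1.3 = 788.48 kPa; surcharge term q·N_q = 11.835 × 1 = 11.835 kPa.
q_ult = 788.48 + 11.835 = 800.31 kPa.
q_all = 800.31 / 2.5 = 320.12 kPa.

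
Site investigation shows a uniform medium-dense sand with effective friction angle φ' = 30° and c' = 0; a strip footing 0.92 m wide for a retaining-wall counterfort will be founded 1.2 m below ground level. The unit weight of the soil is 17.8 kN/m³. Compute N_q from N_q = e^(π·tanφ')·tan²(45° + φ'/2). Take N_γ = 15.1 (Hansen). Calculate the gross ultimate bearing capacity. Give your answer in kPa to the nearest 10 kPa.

q_ult ≈ 520 kPa

tan30° = 0.5774, so N_q = e^(π×0.5774)·tan²(60°) = 6.134 × 3.0 = 18.4.
Effective surcharge at the founding depth q = γ·D_f = 17.8 × 1.2 = 21.36 kPa.
q_ult = q·N_q + 0.5·γ·B·N_γ
     = 21.36 × 18.401 + 0.5 × 17.8 × 0.92 × 15.1
     = 393.05 + 123.64 = 516.69 kPa.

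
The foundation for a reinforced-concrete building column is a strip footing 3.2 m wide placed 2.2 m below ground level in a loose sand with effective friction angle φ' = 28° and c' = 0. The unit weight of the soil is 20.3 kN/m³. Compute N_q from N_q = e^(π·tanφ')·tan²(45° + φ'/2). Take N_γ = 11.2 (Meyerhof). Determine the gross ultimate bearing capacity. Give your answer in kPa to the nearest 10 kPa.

q_ult ≈ 1020 kPa

tan28° = 0.5317, so N_q = e^(π×0.5317)·tan²(59°) = 5.314 × 2.77 = 14.72.
q = γ·D_f = 20.3 × 2.2 = 44.66 kPa.
q·N_q = 44.66 × 14.72 = 657.39 kPa
0.5·γ·B·N_γ = 0.5 × 20.3 × 3.2 × 11.2 = 363.78 kPa
q_ult = 657.39 + 363.78 = 1021.2 kPa.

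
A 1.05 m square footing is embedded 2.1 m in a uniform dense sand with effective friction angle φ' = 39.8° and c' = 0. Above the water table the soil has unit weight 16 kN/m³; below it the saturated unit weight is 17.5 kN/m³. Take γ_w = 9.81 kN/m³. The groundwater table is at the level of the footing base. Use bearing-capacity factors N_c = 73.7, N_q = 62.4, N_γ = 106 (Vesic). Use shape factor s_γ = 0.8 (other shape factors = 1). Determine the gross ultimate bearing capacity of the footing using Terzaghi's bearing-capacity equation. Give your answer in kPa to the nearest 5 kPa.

q_ult ≈ 2440 kPa

Overburden at base level: q = 16 × 2.1 = 33.6 kPa.
Below the base the soil is submerged, so the ½γBN_γ term uses γ' = 17.5 − 9.81 = 7.69 kN/m³.
Surcharge term q·N_q = 33.6 × 62.4 = 2096.6 kPa; self-weight term 0.5·γ·B·N_γ·s_γ = 0.5 × 7.69 × 1.05 × 106 × 0.8 = 342.36 kPa.
q_ult = 2096.6 + 342.36 = 2439 kPa.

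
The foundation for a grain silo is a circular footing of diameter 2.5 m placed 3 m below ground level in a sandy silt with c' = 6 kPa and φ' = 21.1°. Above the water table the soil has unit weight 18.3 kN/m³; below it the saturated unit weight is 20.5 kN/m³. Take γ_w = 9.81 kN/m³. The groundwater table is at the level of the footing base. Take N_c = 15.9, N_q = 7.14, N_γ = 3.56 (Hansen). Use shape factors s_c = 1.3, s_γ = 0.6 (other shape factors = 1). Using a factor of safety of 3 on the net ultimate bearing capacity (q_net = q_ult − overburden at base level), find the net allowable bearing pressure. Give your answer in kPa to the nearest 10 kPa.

Effective surcharge at the founding depth q = γ·D_f = 18.3 × 3 = 54.9 kPa.
The water table coincides with the base, so in the self-weight term γ → γ' = 10.69 kN/m³.
q_ult = c·N_c·s_c + q·N_q + 0.5·γ·B·N_γ·s_γ
     = 6 × 15.9 × 1.3 + 54.9 × 7.14 + 0.5 × 10.69 × 2.5 × 3.56 × 0.6
     = 124.02 + 391.99 + 28.542 = 544.55 kPa.
q_net = 544.55 − 54.9 = 489.65 kPa.
q_all(net) = 489.65 / 3 = 163.22 kPa.

q_all(net) ≈ 160 kPa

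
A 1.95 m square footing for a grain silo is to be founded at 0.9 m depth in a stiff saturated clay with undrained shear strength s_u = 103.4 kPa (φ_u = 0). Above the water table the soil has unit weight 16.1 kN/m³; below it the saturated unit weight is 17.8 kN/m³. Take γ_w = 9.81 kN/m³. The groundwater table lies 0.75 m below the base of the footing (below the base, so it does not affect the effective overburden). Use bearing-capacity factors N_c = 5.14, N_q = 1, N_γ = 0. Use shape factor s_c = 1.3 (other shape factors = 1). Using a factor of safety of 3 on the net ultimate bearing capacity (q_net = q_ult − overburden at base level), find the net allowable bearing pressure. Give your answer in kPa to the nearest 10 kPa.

q = γ·D_f = 16.1 × 0.9 = 14.49 kPa.
c·N_c·s_c = 103.4 × 5.14 × 1.3 = 690.92 kPa
q·N_q = 14.49 × 1 = 14.49 kPa
q_ult = 690.92 + 14.49 = 705.41 kPa.
q_net = 705.41 − 14.49 = 690.92 kPa.
q_all(net) = 690.92 / 3 = 230.31 kPa.

q_all(net) ≈ 230 kPa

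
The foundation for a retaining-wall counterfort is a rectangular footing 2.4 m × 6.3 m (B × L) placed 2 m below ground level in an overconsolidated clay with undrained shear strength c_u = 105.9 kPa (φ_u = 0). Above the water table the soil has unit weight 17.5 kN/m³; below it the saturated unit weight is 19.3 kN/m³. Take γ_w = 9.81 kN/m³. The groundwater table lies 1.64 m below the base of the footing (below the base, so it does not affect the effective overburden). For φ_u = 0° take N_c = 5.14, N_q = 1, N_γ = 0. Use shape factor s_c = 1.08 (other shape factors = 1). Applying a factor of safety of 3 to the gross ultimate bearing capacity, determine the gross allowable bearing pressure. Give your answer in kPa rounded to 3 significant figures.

Effective surcharge at the founding depth q = γ·D_f = 17.5 × 2 = 35 kPa.
q_ult = c·N_c·s_c + q·N_q
     = 105.9 × 5.14 × 1.08 + 35 × 1
     = 587.87 + 35 = 622.87 kPa.
q_all = q_ult / FS = 622.87 / 3 = 207.62 kPa.

q_all ≈ 208 kPa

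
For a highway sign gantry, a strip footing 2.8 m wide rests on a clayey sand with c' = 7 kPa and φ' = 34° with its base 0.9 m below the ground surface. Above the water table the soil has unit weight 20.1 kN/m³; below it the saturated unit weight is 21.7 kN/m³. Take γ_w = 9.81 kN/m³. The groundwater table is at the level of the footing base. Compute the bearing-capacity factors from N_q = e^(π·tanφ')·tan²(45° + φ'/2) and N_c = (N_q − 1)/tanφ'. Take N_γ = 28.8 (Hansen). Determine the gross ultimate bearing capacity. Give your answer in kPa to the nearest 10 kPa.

q_ult ≈ 1310 kPa

tan34° = 0.6745, so N_q = e^(π×0.6745)·tan²(62°) = 8.323 × 3.537 = 29.44.
N_c = (29.44 − 1)/tan34° = 42.16.
Overburden at base level: q = 20.1 × 0.9 = 18.09 kPa.
Below the base the soil is submerged, so the ½γBN_γ term uses γ' = 21.7 − 9.81 = 11.89 kN/m³.
Cohesion term c·N_c = 7 × 42.164 = 295.15 kPa; surcharge term q·N_q = 18.09 × 29.44 = 532.57 kPa; self-weight term 0.5·γ·B·N_γ = 0.5 × 11.89 × 2.8 × 28.8 = 479.4 kPa.
q_ult = 295.15 + 532.57 + 479.4 = 1307.1 kPa.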